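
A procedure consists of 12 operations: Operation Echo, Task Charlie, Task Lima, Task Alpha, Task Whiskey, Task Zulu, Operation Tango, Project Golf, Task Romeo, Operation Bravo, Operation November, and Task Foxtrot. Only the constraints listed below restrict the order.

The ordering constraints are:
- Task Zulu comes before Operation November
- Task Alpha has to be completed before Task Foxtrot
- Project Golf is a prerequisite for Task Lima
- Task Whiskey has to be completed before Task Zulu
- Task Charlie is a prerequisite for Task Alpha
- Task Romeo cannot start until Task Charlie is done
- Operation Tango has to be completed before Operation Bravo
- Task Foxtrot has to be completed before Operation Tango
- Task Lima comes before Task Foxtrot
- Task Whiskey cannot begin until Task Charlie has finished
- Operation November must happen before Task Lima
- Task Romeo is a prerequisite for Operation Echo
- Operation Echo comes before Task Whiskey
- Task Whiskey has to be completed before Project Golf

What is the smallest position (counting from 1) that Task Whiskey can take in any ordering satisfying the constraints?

4

The operations that are forced before Task Whiskey, directly or transitively, are Operation Echo, Task Charlie, Task Romeo. That's 3 operations.
So at minimum 3 operations come before Task Whiskey, putting Task Whiskey no earlier than position 4. That position is achievable by scheduling exactly those predecessors first.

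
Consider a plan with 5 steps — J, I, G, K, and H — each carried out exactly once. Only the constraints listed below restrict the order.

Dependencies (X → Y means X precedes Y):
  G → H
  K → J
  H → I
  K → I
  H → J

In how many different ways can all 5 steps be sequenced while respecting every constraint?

6

2 steps have no prerequisites (G, K), so any of them could come first.
Counting all ways to extend the partial order to a total order gives 6.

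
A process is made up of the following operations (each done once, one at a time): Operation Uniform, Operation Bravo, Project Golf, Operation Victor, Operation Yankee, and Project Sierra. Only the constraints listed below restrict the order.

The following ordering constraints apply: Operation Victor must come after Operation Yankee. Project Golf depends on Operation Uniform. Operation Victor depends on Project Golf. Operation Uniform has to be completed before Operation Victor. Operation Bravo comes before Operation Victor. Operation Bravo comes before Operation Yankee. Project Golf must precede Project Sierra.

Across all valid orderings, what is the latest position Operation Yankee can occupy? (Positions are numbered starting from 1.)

5

Following the constraints forward from Operation Yankee, its only required successor is Operation Victor.
So at least 1 operation follows Operation Yankee, putting Operation Yankee no later than position 5. That position is achievable by scheduling everything else first.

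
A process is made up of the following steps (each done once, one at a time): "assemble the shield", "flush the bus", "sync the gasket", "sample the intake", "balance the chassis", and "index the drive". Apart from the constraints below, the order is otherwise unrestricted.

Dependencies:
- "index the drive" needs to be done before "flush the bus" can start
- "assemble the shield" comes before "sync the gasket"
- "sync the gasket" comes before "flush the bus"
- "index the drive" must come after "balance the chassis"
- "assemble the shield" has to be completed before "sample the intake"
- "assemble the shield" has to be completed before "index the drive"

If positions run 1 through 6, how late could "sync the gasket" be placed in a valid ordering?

Following the constraints forward from "sync the gasket", its only required successor is "flush the bus".
So at least 1 step follows "sync the gasket", putting "sync the gasket" no later than position 5. That position is achievable by scheduling everything else first.

5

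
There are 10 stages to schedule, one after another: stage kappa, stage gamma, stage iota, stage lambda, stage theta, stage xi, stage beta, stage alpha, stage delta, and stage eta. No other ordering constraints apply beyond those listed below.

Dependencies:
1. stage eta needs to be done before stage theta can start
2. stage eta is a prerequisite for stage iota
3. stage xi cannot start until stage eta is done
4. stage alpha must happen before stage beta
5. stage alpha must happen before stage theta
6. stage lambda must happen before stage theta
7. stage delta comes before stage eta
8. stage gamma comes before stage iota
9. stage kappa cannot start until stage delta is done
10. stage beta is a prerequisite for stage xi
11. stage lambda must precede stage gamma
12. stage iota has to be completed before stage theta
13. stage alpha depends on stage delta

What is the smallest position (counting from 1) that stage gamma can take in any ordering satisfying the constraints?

2

The only stage forced before stage gamma (directly or transitively) is stage lambda.
With 1 mandatory predecessor, the earliest stage gamma can sit is position 1+1 = 2, and placing just that one first achieves it.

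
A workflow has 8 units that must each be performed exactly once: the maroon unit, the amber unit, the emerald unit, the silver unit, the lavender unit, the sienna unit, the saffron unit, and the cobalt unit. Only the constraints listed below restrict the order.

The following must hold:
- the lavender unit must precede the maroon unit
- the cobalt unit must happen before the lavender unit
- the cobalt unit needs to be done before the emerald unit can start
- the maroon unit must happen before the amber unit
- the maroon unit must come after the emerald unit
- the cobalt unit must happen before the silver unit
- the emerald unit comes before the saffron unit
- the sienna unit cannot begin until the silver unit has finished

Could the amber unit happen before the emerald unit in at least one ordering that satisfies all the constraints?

There is a dependency chain the emerald unit → the maroon unit → the amber unit, so the amber unit always comes after the emerald unit.
Hence the amber unit can never be scheduled before the emerald unit.

No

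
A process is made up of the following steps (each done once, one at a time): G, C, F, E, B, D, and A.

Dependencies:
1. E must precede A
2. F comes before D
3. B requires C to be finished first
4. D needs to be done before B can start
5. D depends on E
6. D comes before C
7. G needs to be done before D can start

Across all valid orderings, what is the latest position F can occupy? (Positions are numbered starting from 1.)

The steps that are forced after F, directly or by a chain of constraints, are C, B, D. That's 3 steps.
So at least 3 steps follow F, putting F no later than position 4. That position is achievable by scheduling everything else first.

4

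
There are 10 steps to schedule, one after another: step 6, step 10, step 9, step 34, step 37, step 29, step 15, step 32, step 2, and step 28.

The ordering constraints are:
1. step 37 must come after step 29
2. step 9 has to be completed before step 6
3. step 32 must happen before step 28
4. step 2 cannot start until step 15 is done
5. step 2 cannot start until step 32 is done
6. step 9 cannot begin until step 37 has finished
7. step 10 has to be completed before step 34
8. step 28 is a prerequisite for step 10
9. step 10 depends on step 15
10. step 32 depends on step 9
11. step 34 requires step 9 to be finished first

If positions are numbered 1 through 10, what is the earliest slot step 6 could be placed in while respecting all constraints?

The steps that are forced before step 6, directly or transitively, are step 9, step 37, step 29. That's 3 steps.
With 3 mandatory predecessors, the earliest step 6 can sit is position 3+1 = 4, and placing just those 3 first achieves it.

4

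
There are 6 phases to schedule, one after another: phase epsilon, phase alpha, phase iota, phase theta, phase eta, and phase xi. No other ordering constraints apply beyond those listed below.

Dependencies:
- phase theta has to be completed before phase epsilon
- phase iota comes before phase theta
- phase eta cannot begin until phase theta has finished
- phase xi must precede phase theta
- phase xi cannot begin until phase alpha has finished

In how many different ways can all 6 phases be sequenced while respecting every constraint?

The phases with no prerequisites are phase alpha, phase iota; any of them can be placed first.
Enumerating by repeatedly choosing an available phase (one whose prerequisites are all placed) gives 6 distinct complete orderings.

6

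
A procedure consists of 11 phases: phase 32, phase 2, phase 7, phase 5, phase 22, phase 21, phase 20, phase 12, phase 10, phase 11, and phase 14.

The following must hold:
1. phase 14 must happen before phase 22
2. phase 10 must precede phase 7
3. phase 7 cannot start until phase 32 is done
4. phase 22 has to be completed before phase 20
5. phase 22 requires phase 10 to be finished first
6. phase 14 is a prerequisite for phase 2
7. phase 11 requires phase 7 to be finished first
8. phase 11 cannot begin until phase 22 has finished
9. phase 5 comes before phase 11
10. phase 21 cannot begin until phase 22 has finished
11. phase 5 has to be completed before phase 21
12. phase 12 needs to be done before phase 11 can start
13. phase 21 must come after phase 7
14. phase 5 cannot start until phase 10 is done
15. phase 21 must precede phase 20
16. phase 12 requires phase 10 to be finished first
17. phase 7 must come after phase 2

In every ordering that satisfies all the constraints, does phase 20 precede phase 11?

No

Phase 20 and phase 11 are not related by any chain of constraints.
A valid ordering placing phase 11 before phase 20 exists, so the answer is no.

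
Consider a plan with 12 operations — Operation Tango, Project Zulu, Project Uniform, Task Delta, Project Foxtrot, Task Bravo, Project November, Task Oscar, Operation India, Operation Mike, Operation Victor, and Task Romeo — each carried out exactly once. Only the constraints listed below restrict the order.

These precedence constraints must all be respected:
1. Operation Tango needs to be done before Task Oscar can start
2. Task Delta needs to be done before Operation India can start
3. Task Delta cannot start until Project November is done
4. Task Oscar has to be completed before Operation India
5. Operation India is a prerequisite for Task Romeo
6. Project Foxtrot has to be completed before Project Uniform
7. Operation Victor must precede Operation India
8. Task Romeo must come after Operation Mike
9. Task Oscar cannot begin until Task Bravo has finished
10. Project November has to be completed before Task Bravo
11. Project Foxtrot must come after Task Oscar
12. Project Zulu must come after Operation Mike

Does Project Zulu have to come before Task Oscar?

Project Zulu and Task Oscar are not related by any chain of constraints.
So Project Zulu can come before Task Oscar or after — it is not forced.

No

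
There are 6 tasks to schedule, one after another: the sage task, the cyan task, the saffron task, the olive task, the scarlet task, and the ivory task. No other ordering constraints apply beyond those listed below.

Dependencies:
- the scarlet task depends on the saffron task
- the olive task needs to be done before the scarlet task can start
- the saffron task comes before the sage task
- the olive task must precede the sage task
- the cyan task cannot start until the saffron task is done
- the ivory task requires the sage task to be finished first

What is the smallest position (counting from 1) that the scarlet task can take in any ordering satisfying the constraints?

3

Every task that must precede the scarlet task has to come before it. Tracing all chains that end at the scarlet task, those tasks are: the saffron task, the olive task — 2 in total.
So at minimum 2 tasks come before the scarlet task, putting the scarlet task no earlier than position 3. That position is achievable by scheduling exactly those predecessors first.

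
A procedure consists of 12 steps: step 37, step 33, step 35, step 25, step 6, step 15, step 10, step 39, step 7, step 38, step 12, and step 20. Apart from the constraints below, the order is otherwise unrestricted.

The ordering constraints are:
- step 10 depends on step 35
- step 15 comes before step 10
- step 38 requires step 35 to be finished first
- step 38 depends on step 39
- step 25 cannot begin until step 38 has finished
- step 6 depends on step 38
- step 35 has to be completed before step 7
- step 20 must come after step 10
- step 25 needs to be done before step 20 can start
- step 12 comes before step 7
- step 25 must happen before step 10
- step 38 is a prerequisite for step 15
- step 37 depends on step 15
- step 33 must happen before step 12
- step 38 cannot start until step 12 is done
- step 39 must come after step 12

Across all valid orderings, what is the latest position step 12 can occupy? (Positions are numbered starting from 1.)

3

Every step that must follow step 12 has to come after it. Tracing all chains starting from step 12, those steps are: step 37, step 25, step 6, step 15, step 10, step 39, step 7, step 38, step 20 — 9 in total.
With 9 mandatory successors out of 12 steps total, the latest slot for step 12 is 12−9 = 3, and it's reachable by doing all non-successors before step 12.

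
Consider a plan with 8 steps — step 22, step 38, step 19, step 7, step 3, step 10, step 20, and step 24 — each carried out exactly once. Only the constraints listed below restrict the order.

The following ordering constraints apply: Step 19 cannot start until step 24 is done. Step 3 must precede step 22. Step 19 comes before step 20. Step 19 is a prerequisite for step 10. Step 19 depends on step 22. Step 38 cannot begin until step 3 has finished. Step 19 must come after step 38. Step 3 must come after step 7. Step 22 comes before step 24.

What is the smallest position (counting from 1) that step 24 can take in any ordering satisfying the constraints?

4

Every step that must precede step 24 has to come before it. Tracing all chains that end at step 24, those steps are: step 22, step 7, step 3 — 3 in total.
With 3 mandatory predecessors, the earliest step 24 can sit is position 3+1 = 4, and placing just those 3 first achieves it.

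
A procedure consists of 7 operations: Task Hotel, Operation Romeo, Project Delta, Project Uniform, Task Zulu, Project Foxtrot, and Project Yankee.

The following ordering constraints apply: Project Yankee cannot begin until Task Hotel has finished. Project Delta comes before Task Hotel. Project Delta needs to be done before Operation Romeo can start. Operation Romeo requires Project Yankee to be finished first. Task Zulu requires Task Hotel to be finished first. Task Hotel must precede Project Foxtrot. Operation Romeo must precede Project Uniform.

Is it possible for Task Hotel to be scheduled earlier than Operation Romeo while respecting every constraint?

The constraints force Task Hotel before Operation Romeo, so yes — every valid ordering has Task Hotel earlier.

Yes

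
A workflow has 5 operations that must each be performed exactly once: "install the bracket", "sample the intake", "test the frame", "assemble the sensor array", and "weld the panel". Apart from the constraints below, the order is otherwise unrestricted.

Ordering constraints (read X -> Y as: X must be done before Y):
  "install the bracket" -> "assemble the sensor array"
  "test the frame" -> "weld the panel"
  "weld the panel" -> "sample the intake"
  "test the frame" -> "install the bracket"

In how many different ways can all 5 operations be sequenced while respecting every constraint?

6

Only "test the frame" has no prerequisites, so it must go first.
Counting all ways to extend the partial order to a total order gives 6.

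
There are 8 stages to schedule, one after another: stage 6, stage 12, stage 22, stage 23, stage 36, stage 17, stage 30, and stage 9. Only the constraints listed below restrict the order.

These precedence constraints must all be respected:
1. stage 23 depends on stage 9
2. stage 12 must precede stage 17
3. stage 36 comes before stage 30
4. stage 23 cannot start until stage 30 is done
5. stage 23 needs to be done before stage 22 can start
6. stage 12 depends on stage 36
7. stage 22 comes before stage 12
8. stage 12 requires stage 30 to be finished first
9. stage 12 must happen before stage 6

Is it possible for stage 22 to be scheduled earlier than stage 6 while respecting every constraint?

Yes

Every valid ordering already has stage 22 before stage 6 (the constraints require it), so in particular at least one does.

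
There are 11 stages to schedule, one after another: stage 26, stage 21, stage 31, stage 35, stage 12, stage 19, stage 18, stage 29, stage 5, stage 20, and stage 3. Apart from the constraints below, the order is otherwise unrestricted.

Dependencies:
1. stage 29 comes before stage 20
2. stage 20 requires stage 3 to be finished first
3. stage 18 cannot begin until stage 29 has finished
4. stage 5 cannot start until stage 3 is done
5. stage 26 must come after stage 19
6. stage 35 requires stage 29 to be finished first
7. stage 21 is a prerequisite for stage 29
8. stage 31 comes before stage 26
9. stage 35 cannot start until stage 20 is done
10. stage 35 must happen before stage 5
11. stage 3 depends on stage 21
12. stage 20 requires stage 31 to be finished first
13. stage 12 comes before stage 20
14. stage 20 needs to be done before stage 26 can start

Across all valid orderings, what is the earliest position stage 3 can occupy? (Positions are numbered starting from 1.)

The only stage forced before stage 3 (directly or transitively) is stage 21.
With 1 mandatory predecessor, the earliest stage 3 can sit is position 1+1 = 2, and placing just that one first achieves it.

2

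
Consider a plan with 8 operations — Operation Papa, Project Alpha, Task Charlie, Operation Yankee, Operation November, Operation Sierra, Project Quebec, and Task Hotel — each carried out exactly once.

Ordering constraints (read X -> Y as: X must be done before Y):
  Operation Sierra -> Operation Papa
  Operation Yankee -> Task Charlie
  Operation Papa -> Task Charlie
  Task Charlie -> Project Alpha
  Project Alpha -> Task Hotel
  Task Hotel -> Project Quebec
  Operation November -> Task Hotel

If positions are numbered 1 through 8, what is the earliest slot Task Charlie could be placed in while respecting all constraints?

4

Every operation that must precede Task Charlie has to come before it. Tracing all chains that end at Task Charlie, those operations are: Operation Papa, Operation Yankee, Operation Sierra — 3 in total.
So at minimum 3 operations come before Task Charlie, putting Task Charlie no earlier than position 4. That position is achievable by scheduling exactly those predecessors first.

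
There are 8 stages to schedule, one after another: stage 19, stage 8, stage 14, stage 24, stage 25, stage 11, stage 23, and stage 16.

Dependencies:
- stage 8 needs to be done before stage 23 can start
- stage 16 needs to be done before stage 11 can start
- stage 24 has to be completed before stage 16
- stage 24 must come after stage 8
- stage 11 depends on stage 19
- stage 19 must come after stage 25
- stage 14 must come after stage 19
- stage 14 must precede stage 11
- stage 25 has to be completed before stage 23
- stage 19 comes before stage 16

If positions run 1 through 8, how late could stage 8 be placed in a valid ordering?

Following every chain forward from stage 8, the stages that must come later are stage 24, stage 11, stage 23, stage 16 — 4 of them.
So at least 4 stages follow stage 8, putting stage 8 no later than position 4. That position is achievable by scheduling everything else first.

4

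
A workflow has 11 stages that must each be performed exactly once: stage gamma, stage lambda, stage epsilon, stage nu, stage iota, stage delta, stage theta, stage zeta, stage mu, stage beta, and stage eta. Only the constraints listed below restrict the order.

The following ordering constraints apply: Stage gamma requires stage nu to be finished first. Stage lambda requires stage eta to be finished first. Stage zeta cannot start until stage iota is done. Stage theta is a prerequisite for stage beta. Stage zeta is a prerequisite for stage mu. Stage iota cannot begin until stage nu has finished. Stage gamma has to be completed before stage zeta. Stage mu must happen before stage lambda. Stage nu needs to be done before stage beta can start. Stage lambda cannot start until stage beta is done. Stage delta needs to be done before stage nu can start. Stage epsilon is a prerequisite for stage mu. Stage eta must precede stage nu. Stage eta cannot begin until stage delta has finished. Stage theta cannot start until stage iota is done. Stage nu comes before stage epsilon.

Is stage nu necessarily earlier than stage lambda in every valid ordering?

Yes

Following the dependencies: stage nu → stage beta → stage lambda.
So stage nu must precede stage lambda in any valid ordering.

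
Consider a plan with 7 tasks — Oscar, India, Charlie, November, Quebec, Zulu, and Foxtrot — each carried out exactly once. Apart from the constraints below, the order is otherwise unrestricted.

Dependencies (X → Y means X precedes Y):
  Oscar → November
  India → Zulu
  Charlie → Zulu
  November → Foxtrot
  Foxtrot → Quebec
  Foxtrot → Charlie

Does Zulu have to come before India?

The constraints actually force India before Zulu (via India → Zulu), not the other way around.
So Zulu never precedes India.

No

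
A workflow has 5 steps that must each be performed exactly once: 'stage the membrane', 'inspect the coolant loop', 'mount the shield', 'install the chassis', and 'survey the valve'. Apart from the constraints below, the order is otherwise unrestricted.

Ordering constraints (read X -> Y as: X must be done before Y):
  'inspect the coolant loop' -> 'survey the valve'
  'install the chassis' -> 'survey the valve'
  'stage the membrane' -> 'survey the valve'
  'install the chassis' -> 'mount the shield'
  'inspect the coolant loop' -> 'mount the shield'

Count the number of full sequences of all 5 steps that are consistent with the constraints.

The steps with no prerequisites are 'stage the membrane', 'inspect the coolant loop', 'install the chassis'; any of them can be placed first.
Enumerating by repeatedly choosing an available step (one whose prerequisites are all placed) gives 14 distinct complete orderings.

14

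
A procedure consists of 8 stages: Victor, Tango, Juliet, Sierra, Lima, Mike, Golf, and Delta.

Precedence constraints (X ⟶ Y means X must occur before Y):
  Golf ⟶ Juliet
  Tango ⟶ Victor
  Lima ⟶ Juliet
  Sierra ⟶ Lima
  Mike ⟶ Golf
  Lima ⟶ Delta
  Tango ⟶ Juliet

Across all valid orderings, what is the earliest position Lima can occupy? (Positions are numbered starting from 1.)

Working backwards through the constraints from Lima, its only required predecessor is Sierra.
So at minimum 1 stage comes before Lima, putting Lima no earlier than position 2. That position is achievable by scheduling exactly that predecessor first.

2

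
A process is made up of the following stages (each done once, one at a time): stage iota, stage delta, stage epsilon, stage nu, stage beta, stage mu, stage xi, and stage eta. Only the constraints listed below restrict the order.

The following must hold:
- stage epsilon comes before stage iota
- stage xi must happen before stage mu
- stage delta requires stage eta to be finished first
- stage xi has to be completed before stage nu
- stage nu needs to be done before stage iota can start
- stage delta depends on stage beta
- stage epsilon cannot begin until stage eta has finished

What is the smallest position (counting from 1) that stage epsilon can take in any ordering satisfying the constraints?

Working backwards through the constraints from stage epsilon, its only required predecessor is stage eta.
With 1 mandatory predecessor, the earliest stage epsilon can sit is position 1+1 = 2, and placing just that one first achieves it.

2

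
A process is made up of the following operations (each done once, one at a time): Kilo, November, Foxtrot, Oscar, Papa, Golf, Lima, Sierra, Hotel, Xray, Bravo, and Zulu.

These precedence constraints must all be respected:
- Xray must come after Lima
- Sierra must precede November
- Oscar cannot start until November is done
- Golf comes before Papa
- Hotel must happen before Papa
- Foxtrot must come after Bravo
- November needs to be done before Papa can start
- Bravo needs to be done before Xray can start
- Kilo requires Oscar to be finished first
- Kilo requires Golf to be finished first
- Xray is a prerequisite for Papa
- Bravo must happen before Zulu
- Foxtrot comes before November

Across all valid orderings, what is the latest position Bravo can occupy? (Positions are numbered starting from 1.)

5

The operations that are forced after Bravo, directly or by a chain of constraints, are Kilo, November, Foxtrot, Oscar, Papa, Xray, Zulu. That's 7 operations.
So at least 7 operations follow Bravo, putting Bravo no later than position 5. That position is achievable by scheduling everything else first.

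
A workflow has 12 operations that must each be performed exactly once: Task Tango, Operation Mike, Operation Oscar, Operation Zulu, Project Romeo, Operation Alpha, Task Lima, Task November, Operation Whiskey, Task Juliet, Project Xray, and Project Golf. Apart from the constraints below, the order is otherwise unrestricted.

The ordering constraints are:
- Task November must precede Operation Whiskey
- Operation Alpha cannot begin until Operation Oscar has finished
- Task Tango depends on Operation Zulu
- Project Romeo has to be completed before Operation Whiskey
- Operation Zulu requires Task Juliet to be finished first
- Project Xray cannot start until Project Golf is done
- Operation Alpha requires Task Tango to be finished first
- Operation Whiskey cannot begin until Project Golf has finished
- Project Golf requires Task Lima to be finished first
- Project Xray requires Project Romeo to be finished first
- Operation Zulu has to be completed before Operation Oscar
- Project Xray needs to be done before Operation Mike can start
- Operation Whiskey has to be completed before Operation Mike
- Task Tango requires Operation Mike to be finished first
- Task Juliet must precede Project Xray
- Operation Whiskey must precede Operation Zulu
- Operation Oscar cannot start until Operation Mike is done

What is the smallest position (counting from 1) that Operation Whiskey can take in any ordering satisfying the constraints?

Working backwards through the constraints from Operation Whiskey, its full set of required predecessors is Project Romeo, Task Lima, Task November, Project Golf — 4 of them.
So at minimum 4 operations come before Operation Whiskey, putting Operation Whiskey no earlier than position 5. That position is achievable by scheduling exactly those predecessors first.

5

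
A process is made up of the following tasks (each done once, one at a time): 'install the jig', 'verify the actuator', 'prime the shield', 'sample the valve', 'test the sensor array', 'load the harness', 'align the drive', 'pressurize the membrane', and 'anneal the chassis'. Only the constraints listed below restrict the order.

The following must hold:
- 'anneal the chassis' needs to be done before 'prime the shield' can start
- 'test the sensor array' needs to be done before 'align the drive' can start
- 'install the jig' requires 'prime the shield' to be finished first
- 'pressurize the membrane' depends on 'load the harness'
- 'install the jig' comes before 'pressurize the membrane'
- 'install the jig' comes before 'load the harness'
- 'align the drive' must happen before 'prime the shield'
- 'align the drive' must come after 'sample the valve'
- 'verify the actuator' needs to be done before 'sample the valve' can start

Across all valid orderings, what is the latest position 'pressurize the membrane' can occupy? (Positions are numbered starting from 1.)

Nothing depends on 'pressurize the membrane', so it can be the final task, position 9.

9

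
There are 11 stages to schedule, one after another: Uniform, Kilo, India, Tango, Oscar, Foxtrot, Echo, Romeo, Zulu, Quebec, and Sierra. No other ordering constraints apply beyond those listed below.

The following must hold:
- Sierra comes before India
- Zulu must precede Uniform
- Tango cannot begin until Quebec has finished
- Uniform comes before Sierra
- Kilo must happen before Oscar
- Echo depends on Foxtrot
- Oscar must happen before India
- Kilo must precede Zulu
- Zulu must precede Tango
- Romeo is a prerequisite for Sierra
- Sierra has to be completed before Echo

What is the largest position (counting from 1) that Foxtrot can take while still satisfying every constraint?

Following the constraints forward from Foxtrot, its only required successor is Echo.
With 1 mandatory successor out of 11 stages total, the latest slot for Foxtrot is 11−1 = 10, and it's reachable by doing all non-successors before Foxtrot.

10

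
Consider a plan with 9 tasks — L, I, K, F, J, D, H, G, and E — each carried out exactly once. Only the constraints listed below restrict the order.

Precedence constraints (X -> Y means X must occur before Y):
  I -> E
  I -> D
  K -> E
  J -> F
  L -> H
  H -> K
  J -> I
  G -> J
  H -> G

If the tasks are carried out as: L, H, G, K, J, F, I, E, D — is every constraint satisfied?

Yes

Every stated constraint is respected: K sits at position 4, ahead of E at position 8, and each of the other listed pairs likewise has the predecessor earlier in the sequence.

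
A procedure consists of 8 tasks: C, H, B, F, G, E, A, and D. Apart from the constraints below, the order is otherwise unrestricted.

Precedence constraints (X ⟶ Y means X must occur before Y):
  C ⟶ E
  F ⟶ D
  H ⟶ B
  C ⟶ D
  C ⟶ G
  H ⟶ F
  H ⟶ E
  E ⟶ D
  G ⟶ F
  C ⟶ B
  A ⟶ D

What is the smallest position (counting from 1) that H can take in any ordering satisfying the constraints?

H has no prerequisites at all, so it can go in position 1.

1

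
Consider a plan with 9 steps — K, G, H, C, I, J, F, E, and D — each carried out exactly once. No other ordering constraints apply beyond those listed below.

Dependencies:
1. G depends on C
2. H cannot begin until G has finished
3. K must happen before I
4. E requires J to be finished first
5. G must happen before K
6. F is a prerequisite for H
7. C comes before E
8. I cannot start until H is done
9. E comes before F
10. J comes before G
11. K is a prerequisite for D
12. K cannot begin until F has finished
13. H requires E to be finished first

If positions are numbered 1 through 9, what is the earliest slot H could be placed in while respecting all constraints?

6

Working backwards through the constraints from H, its full set of required predecessors is G, C, J, F, E — 5 of them.
So at minimum 5 steps come before H, putting H no earlier than position 6. That position is achievable by scheduling exactly those predecessors first.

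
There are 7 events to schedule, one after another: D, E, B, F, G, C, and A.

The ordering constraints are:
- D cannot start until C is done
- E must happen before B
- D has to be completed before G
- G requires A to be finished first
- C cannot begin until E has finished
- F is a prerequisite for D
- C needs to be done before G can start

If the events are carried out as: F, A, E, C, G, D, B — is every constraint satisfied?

In the proposed order, G appears before D.
That contradicts the constraint that D must precede G.

No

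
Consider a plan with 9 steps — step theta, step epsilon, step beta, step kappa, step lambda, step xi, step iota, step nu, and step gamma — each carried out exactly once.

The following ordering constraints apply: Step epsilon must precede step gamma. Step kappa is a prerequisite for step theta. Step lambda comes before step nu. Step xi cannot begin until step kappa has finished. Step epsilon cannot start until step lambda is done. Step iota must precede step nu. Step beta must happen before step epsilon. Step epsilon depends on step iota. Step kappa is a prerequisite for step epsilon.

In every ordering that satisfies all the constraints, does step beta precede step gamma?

Following the dependencies: step beta → step epsilon → step gamma.
That forces step beta before step gamma in every valid schedule.

Yes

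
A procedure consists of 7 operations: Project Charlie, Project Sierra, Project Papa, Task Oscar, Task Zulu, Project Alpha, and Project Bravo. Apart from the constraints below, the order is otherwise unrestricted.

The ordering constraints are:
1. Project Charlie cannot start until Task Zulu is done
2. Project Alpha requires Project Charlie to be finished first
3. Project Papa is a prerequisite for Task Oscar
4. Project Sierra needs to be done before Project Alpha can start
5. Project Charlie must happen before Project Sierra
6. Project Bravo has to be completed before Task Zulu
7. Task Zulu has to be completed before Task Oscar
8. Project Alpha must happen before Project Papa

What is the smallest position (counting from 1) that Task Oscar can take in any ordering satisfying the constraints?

The operations that are forced before Task Oscar, directly or transitively, are Project Charlie, Project Sierra, Project Papa, Task Zulu, Project Alpha, Project Bravo. That's 6 operations.
So at minimum 6 operations come before Task Oscar, putting Task Oscar no earlier than position 7. That position is achievable by scheduling exactly those predecessors first.

7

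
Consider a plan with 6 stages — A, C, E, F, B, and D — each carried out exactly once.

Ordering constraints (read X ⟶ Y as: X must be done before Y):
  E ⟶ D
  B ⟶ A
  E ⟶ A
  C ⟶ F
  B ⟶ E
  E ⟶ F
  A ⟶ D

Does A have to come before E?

The constraints actually force E before A (via E → A), not the other way around.
So A never precedes E.

No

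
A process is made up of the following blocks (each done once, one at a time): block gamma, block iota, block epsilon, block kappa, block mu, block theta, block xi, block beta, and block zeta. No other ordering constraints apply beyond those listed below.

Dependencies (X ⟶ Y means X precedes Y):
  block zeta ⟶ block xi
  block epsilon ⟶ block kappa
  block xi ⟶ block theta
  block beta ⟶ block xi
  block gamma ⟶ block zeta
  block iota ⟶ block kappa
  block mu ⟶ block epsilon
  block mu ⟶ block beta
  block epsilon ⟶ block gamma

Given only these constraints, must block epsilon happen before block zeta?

Yes

Following the dependencies: block epsilon → block gamma → block zeta.
That forces block epsilon before block zeta in every valid schedule.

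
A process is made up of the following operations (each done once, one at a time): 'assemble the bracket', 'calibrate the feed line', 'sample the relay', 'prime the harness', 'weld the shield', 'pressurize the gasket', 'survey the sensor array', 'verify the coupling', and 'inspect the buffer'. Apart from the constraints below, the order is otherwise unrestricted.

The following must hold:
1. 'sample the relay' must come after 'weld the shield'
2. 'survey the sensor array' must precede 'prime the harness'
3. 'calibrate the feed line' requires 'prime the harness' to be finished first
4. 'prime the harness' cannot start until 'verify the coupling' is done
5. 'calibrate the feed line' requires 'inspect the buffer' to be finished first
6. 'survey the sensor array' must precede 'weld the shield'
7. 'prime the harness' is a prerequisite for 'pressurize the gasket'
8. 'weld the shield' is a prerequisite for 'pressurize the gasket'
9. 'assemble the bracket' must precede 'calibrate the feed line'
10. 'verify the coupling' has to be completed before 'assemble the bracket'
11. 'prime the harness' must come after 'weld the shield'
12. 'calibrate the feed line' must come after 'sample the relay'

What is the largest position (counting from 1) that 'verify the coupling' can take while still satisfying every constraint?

5

Following every chain forward from 'verify the coupling', the operations that must come later are 'assemble the bracket', 'calibrate the feed line', 'prime the harness', 'pressurize the gasket' — 4 of them.
So at least 4 operations follow 'verify the coupling', putting 'verify the coupling' no later than position 5. That position is achievable by scheduling everything else first.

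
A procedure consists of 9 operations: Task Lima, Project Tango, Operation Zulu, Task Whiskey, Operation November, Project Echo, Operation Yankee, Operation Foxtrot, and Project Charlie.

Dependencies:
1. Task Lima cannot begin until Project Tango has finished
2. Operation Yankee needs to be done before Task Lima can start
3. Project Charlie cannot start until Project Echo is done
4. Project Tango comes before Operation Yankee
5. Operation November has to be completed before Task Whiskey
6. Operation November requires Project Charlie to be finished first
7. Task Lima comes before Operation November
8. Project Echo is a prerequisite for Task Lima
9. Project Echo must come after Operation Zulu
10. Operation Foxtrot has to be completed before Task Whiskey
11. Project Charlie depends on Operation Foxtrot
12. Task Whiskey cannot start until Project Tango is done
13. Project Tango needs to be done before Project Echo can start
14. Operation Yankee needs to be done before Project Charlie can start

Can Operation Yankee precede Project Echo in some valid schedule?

Nothing in the constraints forces Project Echo before Operation Yankee — there is no chain from Project Echo to Operation Yankee.
That means at least one valid schedule has Operation Yankee before Project Echo.

Yes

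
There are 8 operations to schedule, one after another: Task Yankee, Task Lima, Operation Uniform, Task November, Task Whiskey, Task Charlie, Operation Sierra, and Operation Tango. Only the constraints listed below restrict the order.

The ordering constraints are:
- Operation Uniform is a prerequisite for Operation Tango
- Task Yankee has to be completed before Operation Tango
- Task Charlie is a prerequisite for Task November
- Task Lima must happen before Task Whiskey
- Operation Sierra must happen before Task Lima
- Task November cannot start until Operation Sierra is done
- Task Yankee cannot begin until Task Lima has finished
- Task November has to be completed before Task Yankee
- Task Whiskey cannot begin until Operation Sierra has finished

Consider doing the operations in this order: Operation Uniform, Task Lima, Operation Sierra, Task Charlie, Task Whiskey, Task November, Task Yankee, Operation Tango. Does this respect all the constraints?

No

Here Operation Sierra comes after Task Lima.
Since Operation Sierra is required before Task Lima, the ordering is invalid.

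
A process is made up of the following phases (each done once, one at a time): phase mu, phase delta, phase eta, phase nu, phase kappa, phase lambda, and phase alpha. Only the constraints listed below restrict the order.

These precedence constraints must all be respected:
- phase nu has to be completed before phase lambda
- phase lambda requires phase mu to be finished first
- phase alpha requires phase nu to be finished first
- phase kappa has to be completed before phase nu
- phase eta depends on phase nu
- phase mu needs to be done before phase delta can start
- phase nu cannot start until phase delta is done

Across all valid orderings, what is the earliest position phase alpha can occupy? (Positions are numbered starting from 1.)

The phases that are forced before phase alpha, directly or transitively, are phase mu, phase delta, phase nu, phase kappa. That's 4 phases.
With 4 mandatory predecessors, the earliest phase alpha can sit is position 4+1 = 5, and placing just those 4 first achieves it.

5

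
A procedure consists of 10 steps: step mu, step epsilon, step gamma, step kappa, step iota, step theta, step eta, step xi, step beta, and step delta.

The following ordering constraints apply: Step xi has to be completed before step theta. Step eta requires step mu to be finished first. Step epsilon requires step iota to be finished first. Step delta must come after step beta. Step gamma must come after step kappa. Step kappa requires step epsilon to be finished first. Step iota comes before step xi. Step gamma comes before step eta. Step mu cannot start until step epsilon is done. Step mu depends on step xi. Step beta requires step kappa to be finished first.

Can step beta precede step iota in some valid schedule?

No

There is a dependency chain step iota → step epsilon → step kappa → step beta, so step beta always comes after step iota.
Hence step beta can never be scheduled before step iota.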